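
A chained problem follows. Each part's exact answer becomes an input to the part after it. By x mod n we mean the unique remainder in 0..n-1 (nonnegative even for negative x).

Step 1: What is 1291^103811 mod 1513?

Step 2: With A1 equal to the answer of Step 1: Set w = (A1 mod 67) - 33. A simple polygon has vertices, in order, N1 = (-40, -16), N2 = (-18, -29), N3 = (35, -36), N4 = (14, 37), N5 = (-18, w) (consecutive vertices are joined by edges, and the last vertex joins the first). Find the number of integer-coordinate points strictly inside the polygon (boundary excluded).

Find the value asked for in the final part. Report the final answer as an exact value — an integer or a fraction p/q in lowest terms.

3344

Step 1: squarings mod 1513: 1291^1=1291, 1291^2=868, 1291^4=1463, 1291^8=987, 1291^16=1310, 1291^32=358, 1291^64=1072, 1291^128=817, 1291^256=256, 1291^512=477, 1291^1024=579, 1291^2048=868, 1291^4096=1463, 1291^8192=987, 1291^16384=1310, 1291^32768=358, 1291^65536=1072; 1291^103811 = 1291^1 * 1291^2 * 1291^128 * 1291^256 * 1291^1024 * 1291^4096 * 1291^32768 * 1291^65536 = 662 (mod 1513); answer 662
Step 2: A1 = 662; w = 26; cross terms: (-40*-29 - -18*-16)=872, (-18*-36 - 35*-29)=1663, (35*37 - 14*-36)=1799, (14*26 - -18*37)=1030, (-18*-16 - -40*26)=1328; twice the area = |6692| = 6692; area = 3346; boundary points = 1 + 1 + 1 + 1 + 2 = 6; strictly interior points = area - boundary/2 + 1 = 3344; answer 3344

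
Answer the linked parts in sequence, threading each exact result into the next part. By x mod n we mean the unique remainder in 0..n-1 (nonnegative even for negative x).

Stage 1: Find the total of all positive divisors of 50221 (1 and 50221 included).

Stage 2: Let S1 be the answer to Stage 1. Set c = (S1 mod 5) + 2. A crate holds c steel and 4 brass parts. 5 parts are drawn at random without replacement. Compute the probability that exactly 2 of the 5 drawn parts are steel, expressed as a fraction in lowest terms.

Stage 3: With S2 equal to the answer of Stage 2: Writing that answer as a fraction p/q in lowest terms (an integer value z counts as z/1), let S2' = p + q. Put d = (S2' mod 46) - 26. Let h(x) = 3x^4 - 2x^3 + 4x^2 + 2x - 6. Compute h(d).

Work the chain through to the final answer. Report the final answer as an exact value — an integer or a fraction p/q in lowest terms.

Stage 1: 50221 is prime, so its only divisors are 1 and 50221; sigma = 1 + 50221 = 50222; answer 50222
Stage 2: S1 = 50222; c = 4; total draws C(8,5) = 56; favorable C(4,2)*C(4,3) = 24; P = 3/7; answer 3/7
Stage 3: S2 = 3/7; threaded value p + q = 10; d = -16; 3*(-16)^4 - 2*(-16)^3 + 4*(-16)^2 + 2*(-16)^1 - 6 = (196608) + (8192) + (1024) + (-32) + (-6) = 205786; answer 205786

205786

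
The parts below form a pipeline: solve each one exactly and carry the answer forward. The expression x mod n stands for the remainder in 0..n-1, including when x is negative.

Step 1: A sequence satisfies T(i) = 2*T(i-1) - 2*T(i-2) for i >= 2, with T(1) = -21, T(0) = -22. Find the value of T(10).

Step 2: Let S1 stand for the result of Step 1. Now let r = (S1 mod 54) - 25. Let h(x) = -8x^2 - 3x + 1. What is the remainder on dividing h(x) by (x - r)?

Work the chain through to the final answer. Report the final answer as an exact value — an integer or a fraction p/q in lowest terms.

-412

Step 1: T(2) = 2*(-21) - 2*(-22) = 2; iterating: T(2)=2, T(3)=46, T(4)=88, T(5)=84, T(6)=-8, T(7)=-184, T(8)=-352, T(9)=-336, T(10)=32; answer 32
Step 2: S1 = 32; r = 7; remainder = value at the root: -8*(7)^2 - 3*(7)^1 + 1 = (-392) + (-21) + (1) = -412; answer -412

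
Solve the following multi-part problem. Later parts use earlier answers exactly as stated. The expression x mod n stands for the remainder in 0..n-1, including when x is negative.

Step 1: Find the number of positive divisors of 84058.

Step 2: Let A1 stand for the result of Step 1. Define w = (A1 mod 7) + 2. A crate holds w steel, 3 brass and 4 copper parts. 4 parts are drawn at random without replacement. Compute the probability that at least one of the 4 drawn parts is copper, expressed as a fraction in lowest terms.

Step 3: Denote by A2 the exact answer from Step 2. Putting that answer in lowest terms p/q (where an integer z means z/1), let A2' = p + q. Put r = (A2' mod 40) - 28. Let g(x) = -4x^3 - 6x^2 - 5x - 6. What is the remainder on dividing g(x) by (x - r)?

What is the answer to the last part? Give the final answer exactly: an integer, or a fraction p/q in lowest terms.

45603

Step 1: 84058 = 2 * 13 * 53 * 61; number of divisors = (1+1) * (1+1) * (1+1) * (1+1) = 16; answer 16
Step 2: A1 = 16; w = 4; total draws C(11,4) = 330; complement C(7,4) = 35; favorable 330 - 35 = 295; P = 59/66; answer 59/66
Step 3: A2 = 59/66; threaded value p + q = 125; r = -23; remainder = value at the root: -4*(-23)^3 - 6*(-23)^2 - 5*(-23)^1 - 6 = (48668) + (-3174) + (115) + (-6) = 45603; answer 45603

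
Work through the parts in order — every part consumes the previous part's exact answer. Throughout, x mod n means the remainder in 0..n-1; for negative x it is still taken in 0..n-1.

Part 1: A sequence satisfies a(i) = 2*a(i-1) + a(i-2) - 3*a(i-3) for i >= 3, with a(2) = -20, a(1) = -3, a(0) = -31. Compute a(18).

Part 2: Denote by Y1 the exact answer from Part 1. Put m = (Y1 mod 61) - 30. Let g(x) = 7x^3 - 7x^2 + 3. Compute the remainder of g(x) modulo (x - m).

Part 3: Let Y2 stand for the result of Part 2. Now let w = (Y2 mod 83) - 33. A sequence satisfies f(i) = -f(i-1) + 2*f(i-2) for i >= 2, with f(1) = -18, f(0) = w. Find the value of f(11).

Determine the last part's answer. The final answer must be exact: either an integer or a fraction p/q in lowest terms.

-36846

Part 1: a(3) = 2*(-20) + 1*(-3) - 3*(-31) = 50; iterating: a(3)=50, a(4)=89, a(5)=288, a(6)=515, a(7)=1051, a(8)=1753, a(9)=3012, a(10)=4624, a(11)=7001, a(12)=9590, a(13)=12309, a(14)=13205, a(15)=9949, a(16)=-3824, a(17)=-37314, a(18)=-108299; answer -108299
Part 2: Y1 = -108299; m = 7; remainder = value at the root: 7*(7)^3 - 7*(7)^2 + 3 = (2401) + (-343) + (3) = 2061; answer 2061
Part 3: Y2 = 2061; w = 36; f(2) = -1*(-18) + 2*(36) = 90; iterating: f(2)=90, f(3)=-126, f(4)=306, f(5)=-558, f(6)=1170, f(7)=-2286, f(8)=4626, f(9)=-9198, f(10)=18450, f(11)=-36846; answer -36846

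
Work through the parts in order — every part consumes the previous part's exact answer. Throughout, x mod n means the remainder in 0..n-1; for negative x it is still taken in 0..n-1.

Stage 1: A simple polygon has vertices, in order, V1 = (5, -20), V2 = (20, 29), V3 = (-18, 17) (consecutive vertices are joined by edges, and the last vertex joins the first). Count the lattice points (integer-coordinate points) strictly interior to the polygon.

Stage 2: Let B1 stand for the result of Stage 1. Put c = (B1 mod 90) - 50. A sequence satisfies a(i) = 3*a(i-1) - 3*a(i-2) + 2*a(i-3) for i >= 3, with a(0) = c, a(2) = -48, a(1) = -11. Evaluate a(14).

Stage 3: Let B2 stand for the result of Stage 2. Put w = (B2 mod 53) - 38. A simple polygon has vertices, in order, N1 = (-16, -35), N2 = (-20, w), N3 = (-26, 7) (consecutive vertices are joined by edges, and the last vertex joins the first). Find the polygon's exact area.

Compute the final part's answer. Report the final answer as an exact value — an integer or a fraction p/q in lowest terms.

Stage 1: cross terms: (5*29 - 20*-20)=545, (20*17 - -18*29)=862, (-18*-20 - 5*17)=275; twice the area = |1682| = 1682; area = 841; boundary points = 1 + 2 + 1 = 4; strictly interior points = area - boundary/2 + 1 = 840; answer 840
Stage 2: B1 = 840; c = -20; a(3) = 3*(-48) - 3*(-11) + 2*(-20) = -151; iterating: a(3)=-151, a(4)=-331, a(5)=-636, a(6)=-1217, a(7)=-2405, a(8)=-4836, a(9)=-9727, a(10)=-19483, a(11)=-38940, a(12)=-77825, a(13)=-155621, a(14)=-311268; answer -311268
Stage 3: B2 = -311268; w = -37; cross terms: (-16*-37 - -20*-35)=-108, (-20*7 - -26*-37)=-1102, (-26*-35 - -16*7)=1022; twice the area = |-188| = 188; area = 94; answer 94

94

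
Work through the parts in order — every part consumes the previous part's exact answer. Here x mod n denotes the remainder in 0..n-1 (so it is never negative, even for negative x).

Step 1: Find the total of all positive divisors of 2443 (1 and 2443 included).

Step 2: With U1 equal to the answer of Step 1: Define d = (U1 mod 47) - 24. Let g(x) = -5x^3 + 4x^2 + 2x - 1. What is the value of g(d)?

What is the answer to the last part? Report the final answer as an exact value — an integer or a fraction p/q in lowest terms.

Step 1: 2443 = 7 * 349; sigma = (1 + 7) * (1 + 349) = 8 * 350 = 2800; answer 2800
Step 2: U1 = 2800; d = 3; -5*(3)^3 + 4*(3)^2 + 2*(3)^1 - 1 = (-135) + (36) + (6) + (-1) = -94; answer -94

-94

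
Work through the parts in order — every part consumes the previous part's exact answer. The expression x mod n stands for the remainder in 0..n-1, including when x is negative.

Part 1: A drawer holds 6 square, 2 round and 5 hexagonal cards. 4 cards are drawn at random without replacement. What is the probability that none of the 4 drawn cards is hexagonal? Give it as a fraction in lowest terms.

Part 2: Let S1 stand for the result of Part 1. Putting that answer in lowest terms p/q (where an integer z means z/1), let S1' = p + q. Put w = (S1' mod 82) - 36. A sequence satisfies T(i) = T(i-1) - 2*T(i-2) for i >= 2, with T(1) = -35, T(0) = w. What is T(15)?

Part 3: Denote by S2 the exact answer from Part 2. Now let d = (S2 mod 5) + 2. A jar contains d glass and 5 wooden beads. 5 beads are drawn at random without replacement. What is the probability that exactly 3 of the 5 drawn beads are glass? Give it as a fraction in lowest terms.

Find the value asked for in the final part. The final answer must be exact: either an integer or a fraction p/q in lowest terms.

Part 1: total draws C(13,4) = 715; favorable C(8,4) = 70; P = 14/143; answer 14/143
Part 2: S1 = 14/143; threaded value p + q = 157; w = 39; T(2) = 1*(-35) - 2*(39) = -113; iterating: T(2)=-113, T(3)=-43, T(4)=183, T(5)=269, T(6)=-97, T(7)=-635, T(8)=-441, T(9)=829, T(10)=1711, T(11)=53, T(12)=-3369, T(13)=-3475, T(14)=3263, T(15)=10213; answer 10213
Part 3: S2 = 10213; d = 5; total draws C(10,5) = 252; favorable C(5,3)*C(5,2) = 100; P = 25/63; answer 25/63

25/63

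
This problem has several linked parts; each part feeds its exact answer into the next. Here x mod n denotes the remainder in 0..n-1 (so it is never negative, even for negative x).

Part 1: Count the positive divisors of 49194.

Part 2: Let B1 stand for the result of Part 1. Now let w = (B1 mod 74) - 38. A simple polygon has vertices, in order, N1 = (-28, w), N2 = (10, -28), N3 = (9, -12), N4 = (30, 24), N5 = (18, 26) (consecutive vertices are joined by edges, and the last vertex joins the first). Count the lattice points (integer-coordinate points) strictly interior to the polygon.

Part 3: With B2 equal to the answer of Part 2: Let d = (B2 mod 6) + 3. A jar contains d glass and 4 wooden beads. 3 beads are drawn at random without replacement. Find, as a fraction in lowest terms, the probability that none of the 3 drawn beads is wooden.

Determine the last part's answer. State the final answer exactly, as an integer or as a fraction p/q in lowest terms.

Part 1: 49194 = 2 * 3^3 * 911; number of divisors = (1+1) * (3+1) * (1+1) = 16; answer 16
Part 2: B1 = 16; w = -22; cross terms: (-28*-28 - 10*-22)=1004, (10*-12 - 9*-28)=132, (9*24 - 30*-12)=576, (30*26 - 18*24)=348, (18*-22 - -28*26)=332; twice the area = |2392| = 2392; area = 1196; boundary points = 2 + 1 + 3 + 2 + 2 = 10; strictly interior points = area - boundary/2 + 1 = 1192; answer 1192
Part 3: B2 = 1192; d = 7; total draws C(11,3) = 165; favorable C(7,3) = 35; P = 7/33; answer 7/33

7/33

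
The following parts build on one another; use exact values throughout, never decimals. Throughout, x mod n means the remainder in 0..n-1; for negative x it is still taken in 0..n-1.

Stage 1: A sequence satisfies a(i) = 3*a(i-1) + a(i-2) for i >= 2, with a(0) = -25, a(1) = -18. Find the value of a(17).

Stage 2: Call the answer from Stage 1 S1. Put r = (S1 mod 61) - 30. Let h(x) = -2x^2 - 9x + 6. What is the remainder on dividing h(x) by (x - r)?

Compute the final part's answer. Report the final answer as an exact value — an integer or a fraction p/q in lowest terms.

-974

Stage 1: a(2) = 3*(-18) + 1*(-25) = -79; iterating: a(2)=-79, a(3)=-255, a(4)=-844, a(5)=-2787, a(6)=-9205, a(7)=-30402, a(8)=-100411, a(9)=-331635, a(10)=-1095316, a(11)=-3617583, a(12)=-11948065, a(13)=-39461778, a(14)=-130333399, a(15)=-430461975, a(16)=-1421719324, a(17)=-4695619947; answer -4695619947
Stage 2: S1 = -4695619947; r = 20; remainder = value at the root: -2*(20)^2 - 9*(20)^1 + 6 = (-800) + (-180) + (6) = -974; answer -974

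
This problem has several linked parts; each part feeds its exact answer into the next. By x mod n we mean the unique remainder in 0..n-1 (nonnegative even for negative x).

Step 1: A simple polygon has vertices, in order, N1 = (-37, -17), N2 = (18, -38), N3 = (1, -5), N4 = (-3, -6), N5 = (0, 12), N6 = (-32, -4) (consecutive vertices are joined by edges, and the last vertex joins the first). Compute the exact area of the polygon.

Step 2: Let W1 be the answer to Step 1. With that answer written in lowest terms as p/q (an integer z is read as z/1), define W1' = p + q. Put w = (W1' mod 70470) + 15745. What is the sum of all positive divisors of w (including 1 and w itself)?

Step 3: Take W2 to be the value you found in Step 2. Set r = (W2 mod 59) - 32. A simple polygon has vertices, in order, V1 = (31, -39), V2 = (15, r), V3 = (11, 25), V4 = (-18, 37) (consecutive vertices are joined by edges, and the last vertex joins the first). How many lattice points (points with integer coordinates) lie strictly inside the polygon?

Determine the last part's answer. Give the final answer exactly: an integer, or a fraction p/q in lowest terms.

845

Step 1: cross terms: (-37*-38 - 18*-17)=1712, (18*-5 - 1*-38)=-52, (1*-6 - -3*-5)=-21, (-3*12 - 0*-6)=-36, (0*-4 - -32*12)=384, (-32*-17 - -37*-4)=396; twice the area = |2383| = 2383; area = 2383/2; answer 2383/2
Step 2: W1 = 2383/2; threaded value p + q = 2385; w = 18130; 18130 = 2 * 5 * 7^2 * 37; sigma = (1 + 2) * (1 + 5) * (1 + 7 + 49) * (1 + 37) = 3 * 6 * 57 * 38 = 38988; answer 38988
Step 3: W2 = 38988; r = 16; cross terms: (31*16 - 15*-39)=1081, (15*25 - 11*16)=199, (11*37 - -18*25)=857, (-18*-39 - 31*37)=-445; twice the area = |1692| = 1692; area = 846; boundary points = 1 + 1 + 1 + 1 = 4; strictly interior points = area - boundary/2 + 1 = 845; answer 845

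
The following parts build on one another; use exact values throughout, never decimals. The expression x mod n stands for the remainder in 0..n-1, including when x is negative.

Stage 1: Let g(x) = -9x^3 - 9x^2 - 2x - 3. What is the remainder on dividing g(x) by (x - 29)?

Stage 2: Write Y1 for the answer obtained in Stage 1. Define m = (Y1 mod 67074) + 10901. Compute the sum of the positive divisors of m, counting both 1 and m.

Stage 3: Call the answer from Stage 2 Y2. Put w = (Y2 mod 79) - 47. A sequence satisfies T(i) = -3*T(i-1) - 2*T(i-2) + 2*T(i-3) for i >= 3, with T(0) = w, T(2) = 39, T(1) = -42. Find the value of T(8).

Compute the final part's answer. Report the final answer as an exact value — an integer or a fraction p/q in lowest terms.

Stage 1: remainder = value at the root: -9*(29)^3 - 9*(29)^2 - 2*(29)^1 - 3 = (-219501) + (-7569) + (-58) + (-3) = -227131; answer -227131
Stage 2: Y1 = -227131; m = 52066; 52066 = 2 * 7 * 3719; sigma = (1 + 2) * (1 + 7) * (1 + 3719) = 3 * 8 * 3720 = 89280; answer 89280
Stage 3: Y2 = 89280; w = -37; T(3) = -3*(39) - 2*(-42) + 2*(-37) = -107; iterating: T(3)=-107, T(4)=159, T(5)=-185, T(6)=23, T(7)=619, T(8)=-2273; answer -2273

-2273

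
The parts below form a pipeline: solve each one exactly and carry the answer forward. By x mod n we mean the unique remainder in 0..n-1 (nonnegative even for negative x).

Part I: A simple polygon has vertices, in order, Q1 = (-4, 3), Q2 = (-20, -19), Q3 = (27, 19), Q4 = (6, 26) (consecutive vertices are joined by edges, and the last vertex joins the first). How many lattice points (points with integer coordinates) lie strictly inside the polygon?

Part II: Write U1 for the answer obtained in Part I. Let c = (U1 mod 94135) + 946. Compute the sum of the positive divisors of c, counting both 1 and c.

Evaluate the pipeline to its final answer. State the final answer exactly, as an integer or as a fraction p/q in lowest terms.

2160

Part I: cross terms: (-4*-19 - -20*3)=136, (-20*19 - 27*-19)=133, (27*26 - 6*19)=588, (6*3 - -4*26)=122; twice the area = |979| = 979; area = 979/2; boundary points = 2 + 1 + 7 + 1 = 11; strictly interior points = area - boundary/2 + 1 = 485; answer 485
Part II: U1 = 485; c = 1431; 1431 = 3^3 * 53; sigma = (1 + 3 + 9 + 27) * (1 + 53) = 40 * 54 = 2160; answer 2160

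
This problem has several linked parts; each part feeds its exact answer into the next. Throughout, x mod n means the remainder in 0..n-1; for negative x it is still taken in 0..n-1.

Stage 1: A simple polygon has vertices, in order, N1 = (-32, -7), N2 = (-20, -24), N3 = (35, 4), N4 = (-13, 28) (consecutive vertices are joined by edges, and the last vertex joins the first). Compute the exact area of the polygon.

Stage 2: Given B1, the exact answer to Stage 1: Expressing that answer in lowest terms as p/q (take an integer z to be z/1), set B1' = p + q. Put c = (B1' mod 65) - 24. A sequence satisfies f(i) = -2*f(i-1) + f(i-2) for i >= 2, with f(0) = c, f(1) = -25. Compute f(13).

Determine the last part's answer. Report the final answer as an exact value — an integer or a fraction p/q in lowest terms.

-905825

Stage 1: cross terms: (-32*-24 - -20*-7)=628, (-20*4 - 35*-24)=760, (35*28 - -13*4)=1032, (-13*-7 - -32*28)=987; twice the area = |3407| = 3407; area = 3407/2; answer 3407/2
Stage 2: B1 = 3407/2; threaded value p + q = 3409; c = 5; f(2) = -2*(-25) + 1*(5) = 55; iterating: f(2)=55, f(3)=-135, f(4)=325, f(5)=-785, f(6)=1895, f(7)=-4575, f(8)=11045, f(9)=-26665, f(10)=64375, f(11)=-155415, f(12)=375205, f(13)=-905825; answer -905825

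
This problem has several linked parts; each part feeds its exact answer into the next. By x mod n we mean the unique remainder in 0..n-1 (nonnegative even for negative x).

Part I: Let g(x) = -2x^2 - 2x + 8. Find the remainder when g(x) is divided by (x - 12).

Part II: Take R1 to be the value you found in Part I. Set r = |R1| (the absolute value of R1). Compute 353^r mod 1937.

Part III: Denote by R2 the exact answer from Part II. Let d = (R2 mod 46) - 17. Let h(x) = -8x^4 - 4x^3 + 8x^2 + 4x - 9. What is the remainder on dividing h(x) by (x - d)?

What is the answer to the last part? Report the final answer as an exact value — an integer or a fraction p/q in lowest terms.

-1067049

Part I: remainder = value at the root: -2*(12)^2 - 2*(12)^1 + 8 = (-288) + (-24) + (8) = -304; answer -304
Part II: R1 = -304; r = 304; squarings mod 1937: 353^1=353, 353^2=641, 353^4=237, 353^8=1933, 353^16=16, 353^32=256, 353^64=1615, 353^128=1023, 353^256=549; 353^304 = 353^16 * 353^32 * 353^256 = 1784 (mod 1937); answer 1784
Part III: R2 = 1784; d = 19; remainder = value at the root: -8*(19)^4 - 4*(19)^3 + 8*(19)^2 + 4*(19)^1 - 9 = (-1042568) + (-27436) + (2888) + (76) + (-9) = -1067049; answer -1067049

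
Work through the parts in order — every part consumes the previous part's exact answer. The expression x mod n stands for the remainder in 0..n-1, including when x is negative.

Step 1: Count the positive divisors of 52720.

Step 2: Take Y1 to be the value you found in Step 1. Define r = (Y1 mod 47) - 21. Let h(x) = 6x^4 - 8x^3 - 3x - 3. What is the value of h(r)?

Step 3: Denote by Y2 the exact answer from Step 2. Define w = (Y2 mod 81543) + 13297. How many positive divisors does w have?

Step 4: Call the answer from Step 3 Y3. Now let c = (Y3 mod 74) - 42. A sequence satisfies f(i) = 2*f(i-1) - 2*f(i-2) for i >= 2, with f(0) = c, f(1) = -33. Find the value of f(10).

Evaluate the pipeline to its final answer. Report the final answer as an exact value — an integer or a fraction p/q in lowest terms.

-224

Step 1: 52720 = 2^4 * 5 * 659; number of divisors = (4+1) * (1+1) * (1+1) = 20; answer 20
Step 2: Y1 = 20; r = -1; 6*(-1)^4 - 8*(-1)^3 - 3*(-1)^1 - 3 = (6) + (8) + (3) + (-3) = 14; answer 14
Step 3: Y2 = 14; w = 13311; 13311 = 3^3 * 17 * 29; number of divisors = (3+1) * (1+1) * (1+1) = 16; answer 16
Step 4: Y3 = 16; c = -26; f(2) = 2*(-33) - 2*(-26) = -14; iterating: f(2)=-14, f(3)=38, f(4)=104, f(5)=132, f(6)=56, f(7)=-152, f(8)=-416, f(9)=-528, f(10)=-224; answer -224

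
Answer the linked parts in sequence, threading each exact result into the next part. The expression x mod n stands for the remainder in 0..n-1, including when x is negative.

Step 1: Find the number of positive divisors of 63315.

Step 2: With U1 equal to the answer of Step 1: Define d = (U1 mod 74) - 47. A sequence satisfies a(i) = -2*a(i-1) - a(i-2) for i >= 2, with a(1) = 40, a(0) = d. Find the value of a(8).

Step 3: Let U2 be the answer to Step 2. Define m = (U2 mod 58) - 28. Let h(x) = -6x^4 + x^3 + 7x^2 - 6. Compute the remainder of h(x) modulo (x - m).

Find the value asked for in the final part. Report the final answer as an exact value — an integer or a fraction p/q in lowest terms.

-88336

Step 1: 63315 = 3^3 * 5 * 7 * 67; number of divisors = (3+1) * (1+1) * (1+1) * (1+1) = 32; answer 32
Step 2: U1 = 32; d = -15; a(2) = -2*(40) - 1*(-15) = -65; iterating: a(2)=-65, a(3)=90, a(4)=-115, a(5)=140, a(6)=-165, a(7)=190, a(8)=-215; answer -215
Step 3: U2 = -215; m = -11; remainder = value at the root: -6*(-11)^4 + 1*(-11)^3 + 7*(-11)^2 - 6 = (-87846) + (-1331) + (847) + (-6) = -88336; answer -88336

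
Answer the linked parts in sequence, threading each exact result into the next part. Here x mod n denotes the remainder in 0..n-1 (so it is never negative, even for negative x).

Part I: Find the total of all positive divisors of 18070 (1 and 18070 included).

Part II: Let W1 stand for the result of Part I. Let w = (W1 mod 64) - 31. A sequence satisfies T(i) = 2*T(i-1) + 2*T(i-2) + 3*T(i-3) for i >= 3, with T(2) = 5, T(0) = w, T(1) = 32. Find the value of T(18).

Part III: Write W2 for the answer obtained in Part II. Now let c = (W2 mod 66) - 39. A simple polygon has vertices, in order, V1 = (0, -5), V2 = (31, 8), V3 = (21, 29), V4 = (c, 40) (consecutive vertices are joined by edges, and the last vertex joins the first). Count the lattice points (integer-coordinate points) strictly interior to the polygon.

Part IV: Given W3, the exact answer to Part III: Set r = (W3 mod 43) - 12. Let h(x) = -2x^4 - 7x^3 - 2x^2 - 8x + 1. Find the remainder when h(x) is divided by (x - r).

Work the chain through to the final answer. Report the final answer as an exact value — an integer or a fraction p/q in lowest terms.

Part I: 18070 = 2 * 5 * 13 * 139; sigma = (1 + 2) * (1 + 5) * (1 + 13) * (1 + 139) = 3 * 6 * 14 * 140 = 35280; answer 35280
Part II: W1 = 35280; w = -15; T(3) = 2*(5) + 2*(32) + 3*(-15) = 29; iterating: T(3)=29, T(4)=164, T(5)=401, T(6)=1217, T(7)=3728, T(8)=11093, T(9)=33293, T(10)=99956, T(11)=299777, T(12)=899345, T(13)=2698112, T(14)=8094245, T(15)=24282749, T(16)=72848324, T(17)=218544881, T(18)=655634657; answer 655634657
Part III: W2 = 655634657; c = -10; cross terms: (0*8 - 31*-5)=155, (31*29 - 21*8)=731, (21*40 - -10*29)=1130, (-10*-5 - 0*40)=50; twice the area = |2066| = 2066; area = 1033; boundary points = 1 + 1 + 1 + 5 = 8; strictly interior points = area - boundary/2 + 1 = 1030; answer 1030
Part IV: W3 = 1030; r = 29; remainder = value at the root: -2*(29)^4 - 7*(29)^3 - 2*(29)^2 - 8*(29)^1 + 1 = (-1414562) + (-170723) + (-1682) + (-232) + (1) = -1587198; answer -1587198

-1587198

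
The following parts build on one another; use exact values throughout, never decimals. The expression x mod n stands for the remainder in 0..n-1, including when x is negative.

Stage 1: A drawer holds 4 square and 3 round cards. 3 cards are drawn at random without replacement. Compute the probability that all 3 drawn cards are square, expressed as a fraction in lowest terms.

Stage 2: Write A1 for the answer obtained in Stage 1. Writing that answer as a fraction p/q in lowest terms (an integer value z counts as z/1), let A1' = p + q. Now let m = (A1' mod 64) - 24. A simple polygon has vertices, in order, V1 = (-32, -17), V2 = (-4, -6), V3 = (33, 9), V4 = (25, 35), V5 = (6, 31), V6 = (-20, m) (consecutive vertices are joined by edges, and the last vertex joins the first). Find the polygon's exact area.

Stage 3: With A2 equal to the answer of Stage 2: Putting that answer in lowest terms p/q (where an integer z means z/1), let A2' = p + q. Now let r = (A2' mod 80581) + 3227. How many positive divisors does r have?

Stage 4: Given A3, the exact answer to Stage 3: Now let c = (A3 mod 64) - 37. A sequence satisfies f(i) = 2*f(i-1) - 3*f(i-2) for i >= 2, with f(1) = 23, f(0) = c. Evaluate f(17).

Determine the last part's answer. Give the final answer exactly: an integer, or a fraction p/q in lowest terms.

-19561

Stage 1: total draws C(7,3) = 35; favorable C(4,3) = 4; P = 4/35; answer 4/35
Stage 2: A1 = 4/35; threaded value p + q = 39; m = 15; cross terms: (-32*-6 - -4*-17)=124, (-4*9 - 33*-6)=162, (33*35 - 25*9)=930, (25*31 - 6*35)=565, (6*15 - -20*31)=710, (-20*-17 - -32*15)=820; twice the area = |3311| = 3311; area = 3311/2; answer 3311/2
Stage 3: A2 = 3311/2; threaded value p + q = 3313; r = 6540; 6540 = 2^2 * 3 * 5 * 109; number of divisors = (2+1) * (1+1) * (1+1) * (1+1) = 24; answer 24
Stage 4: A3 = 24; c = -13; f(2) = 2*(23) - 3*(-13) = 85; iterating: f(2)=85, f(3)=101, f(4)=-53, f(5)=-409, f(6)=-659, f(7)=-91, f(8)=1795, f(9)=3863, f(10)=2341, f(11)=-6907, f(12)=-20837, f(13)=-20953, f(14)=20605, f(15)=104069, f(16)=146323, f(17)=-19561; answer -19561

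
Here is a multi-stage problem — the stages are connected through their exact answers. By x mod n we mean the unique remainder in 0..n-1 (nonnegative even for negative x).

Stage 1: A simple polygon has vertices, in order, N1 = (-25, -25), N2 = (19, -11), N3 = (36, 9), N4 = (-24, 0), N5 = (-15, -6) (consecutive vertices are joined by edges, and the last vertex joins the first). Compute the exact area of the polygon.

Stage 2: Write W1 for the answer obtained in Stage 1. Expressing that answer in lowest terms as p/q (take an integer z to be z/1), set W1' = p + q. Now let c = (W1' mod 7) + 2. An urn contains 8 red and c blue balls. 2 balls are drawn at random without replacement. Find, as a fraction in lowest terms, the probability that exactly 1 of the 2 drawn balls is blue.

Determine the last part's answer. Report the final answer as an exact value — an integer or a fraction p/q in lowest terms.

16/45

Stage 1: cross terms: (-25*-11 - 19*-25)=750, (19*9 - 36*-11)=567, (36*0 - -24*9)=216, (-24*-6 - -15*0)=144, (-15*-25 - -25*-6)=225; twice the area = |1902| = 1902; area = 951; answer 951
Stage 2: W1 = 951; threaded value p + q = 952; c = 2; total draws C(10,2) = 45; favorable C(2,1)*C(8,1) = 16; P = 16/45; answer 16/45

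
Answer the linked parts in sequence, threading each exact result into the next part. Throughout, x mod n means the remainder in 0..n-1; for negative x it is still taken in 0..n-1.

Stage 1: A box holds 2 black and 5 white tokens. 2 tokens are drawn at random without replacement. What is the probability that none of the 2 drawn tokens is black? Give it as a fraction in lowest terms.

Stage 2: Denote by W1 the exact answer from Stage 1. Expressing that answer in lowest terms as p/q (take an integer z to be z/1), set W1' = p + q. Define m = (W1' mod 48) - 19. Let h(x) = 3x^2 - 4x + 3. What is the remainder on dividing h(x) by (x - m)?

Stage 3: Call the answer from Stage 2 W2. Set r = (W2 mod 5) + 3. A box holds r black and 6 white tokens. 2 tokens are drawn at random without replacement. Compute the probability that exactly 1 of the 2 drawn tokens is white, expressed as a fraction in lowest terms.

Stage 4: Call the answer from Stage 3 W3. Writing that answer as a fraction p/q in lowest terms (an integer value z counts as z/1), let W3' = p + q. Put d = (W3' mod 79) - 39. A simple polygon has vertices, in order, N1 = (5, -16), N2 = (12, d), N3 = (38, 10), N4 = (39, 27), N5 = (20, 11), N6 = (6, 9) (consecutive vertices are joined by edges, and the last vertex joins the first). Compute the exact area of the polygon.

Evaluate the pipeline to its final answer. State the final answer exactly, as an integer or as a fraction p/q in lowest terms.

768

Stage 1: total draws C(7,2) = 21; favorable C(5,2) = 10; P = 10/21; answer 10/21
Stage 2: W1 = 10/21; threaded value p + q = 31; m = 12; remainder = value at the root: 3*(12)^2 - 4*(12)^1 + 3 = (432) + (-48) + (3) = 387; answer 387
Stage 3: W2 = 387; r = 5; total draws C(11,2) = 55; favorable C(6,1)*C(5,1) = 30; P = 6/11; answer 6/11
Stage 4: W3 = 6/11; threaded value p + q = 17; d = -22; cross terms: (5*-22 - 12*-16)=82, (12*10 - 38*-22)=956, (38*27 - 39*10)=636, (39*11 - 20*27)=-111, (20*9 - 6*11)=114, (6*-16 - 5*9)=-141; twice the area = |1536| = 1536; area = 768; answer 768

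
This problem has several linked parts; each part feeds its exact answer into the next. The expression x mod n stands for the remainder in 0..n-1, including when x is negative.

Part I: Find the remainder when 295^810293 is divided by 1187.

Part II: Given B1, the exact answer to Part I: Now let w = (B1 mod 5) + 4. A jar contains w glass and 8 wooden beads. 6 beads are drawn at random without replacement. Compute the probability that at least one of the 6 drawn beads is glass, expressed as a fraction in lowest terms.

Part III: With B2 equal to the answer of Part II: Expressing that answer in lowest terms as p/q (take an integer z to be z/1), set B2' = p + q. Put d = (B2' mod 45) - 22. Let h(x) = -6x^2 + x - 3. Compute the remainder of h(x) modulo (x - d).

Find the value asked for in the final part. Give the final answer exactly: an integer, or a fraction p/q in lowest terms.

-480

Part I: squarings mod 1187: 295^1=295, 295^2=374, 295^4=997, 295^8=490, 295^16=326, 295^32=633, 295^64=670, 295^128=214, 295^256=690, 295^512=113, 295^1024=899, 295^2048=1041, 295^4096=1137, 295^8192=126, 295^16384=445, 295^32768=983, 295^65536=71, 295^131072=293, 295^262144=385, 295^524288=1037; 295^810293 = 295^1 * 295^4 * 295^16 * 295^32 * 295^256 * 295^1024 * 295^2048 * 295^4096 * 295^16384 * 295^262144 * 295^524288 = 284 (mod 1187); answer 284
Part II: B1 = 284; w = 8; total draws C(16,6) = 8008; complement C(8,6) = 28; favorable 8008 - 28 = 7980; P = 285/286; answer 285/286
Part III: B2 = 285/286; threaded value p + q = 571; d = 9; remainder = value at the root: -6*(9)^2 + 1*(9)^1 - 3 = (-486) + (9) + (-3) = -480; answer -480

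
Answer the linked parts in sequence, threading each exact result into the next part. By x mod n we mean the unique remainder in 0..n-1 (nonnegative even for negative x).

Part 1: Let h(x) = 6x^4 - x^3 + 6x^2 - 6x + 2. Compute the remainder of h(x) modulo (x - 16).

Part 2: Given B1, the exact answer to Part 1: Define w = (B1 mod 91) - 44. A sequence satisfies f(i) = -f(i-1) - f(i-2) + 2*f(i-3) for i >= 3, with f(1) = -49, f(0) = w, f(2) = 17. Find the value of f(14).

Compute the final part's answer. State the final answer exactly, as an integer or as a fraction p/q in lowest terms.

19637

Part 1: remainder = value at the root: 6*(16)^4 - 1*(16)^3 + 6*(16)^2 - 6*(16)^1 + 2 = (393216) + (-4096) + (1536) + (-96) + (2) = 390562; answer 390562
Part 2: B1 = 390562; w = 37; f(3) = -1*(17) - 1*(-49) + 2*(37) = 106; iterating: f(3)=106, f(4)=-221, f(5)=149, f(6)=284, f(7)=-875, f(8)=889, f(9)=554, f(10)=-3193, f(11)=4417, f(12)=-116, f(13)=-10687, f(14)=19637; answer 19637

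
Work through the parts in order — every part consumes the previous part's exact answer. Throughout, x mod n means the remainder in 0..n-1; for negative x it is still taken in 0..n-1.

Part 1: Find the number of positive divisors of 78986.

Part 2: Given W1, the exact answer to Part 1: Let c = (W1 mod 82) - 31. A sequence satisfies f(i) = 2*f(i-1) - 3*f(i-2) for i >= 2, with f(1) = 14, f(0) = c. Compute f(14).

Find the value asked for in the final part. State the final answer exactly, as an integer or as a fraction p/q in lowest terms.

6613

Part 1: 78986 = 2 * 73 * 541; number of divisors = (1+1) * (1+1) * (1+1) = 8; answer 8
Part 2: W1 = 8; c = -23; f(2) = 2*(14) - 3*(-23) = 97; iterating: f(2)=97, f(3)=152, f(4)=13, f(5)=-430, f(6)=-899, f(7)=-508, f(8)=1681, f(9)=4886, f(10)=4729, f(11)=-5200, f(12)=-24587, f(13)=-33574, f(14)=6613; answer 6613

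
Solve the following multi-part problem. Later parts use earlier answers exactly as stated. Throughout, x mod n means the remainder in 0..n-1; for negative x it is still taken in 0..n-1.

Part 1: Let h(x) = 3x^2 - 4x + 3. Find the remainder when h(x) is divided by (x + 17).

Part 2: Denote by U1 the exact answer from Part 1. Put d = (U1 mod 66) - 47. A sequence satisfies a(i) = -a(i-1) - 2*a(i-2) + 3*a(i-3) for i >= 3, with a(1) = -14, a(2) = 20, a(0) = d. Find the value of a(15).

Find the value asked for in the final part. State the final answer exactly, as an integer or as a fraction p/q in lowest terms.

-146510

Part 1: remainder = value at the root: 3*(-17)^2 - 4*(-17)^1 + 3 = (867) + (68) + (3) = 938; answer 938
Part 2: U1 = 938; d = -33; a(3) = -1*(20) - 2*(-14) + 3*(-33) = -91; iterating: a(3)=-91, a(4)=9, a(5)=233, a(6)=-524, a(7)=85, a(8)=1662, a(9)=-3404, a(10)=335, a(11)=11459, a(12)=-22341, a(13)=428, a(14)=78631, a(15)=-146510; answer -146510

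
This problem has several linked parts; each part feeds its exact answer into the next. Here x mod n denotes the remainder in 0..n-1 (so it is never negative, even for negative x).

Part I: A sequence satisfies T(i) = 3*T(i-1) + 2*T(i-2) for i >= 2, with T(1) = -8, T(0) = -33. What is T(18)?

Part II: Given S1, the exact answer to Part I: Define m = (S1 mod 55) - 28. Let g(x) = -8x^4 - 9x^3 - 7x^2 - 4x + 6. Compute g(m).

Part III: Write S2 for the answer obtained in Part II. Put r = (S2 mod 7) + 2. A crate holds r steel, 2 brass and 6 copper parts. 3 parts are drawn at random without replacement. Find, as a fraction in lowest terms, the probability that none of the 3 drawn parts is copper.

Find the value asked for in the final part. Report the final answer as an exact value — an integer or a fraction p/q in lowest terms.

2/33

Part I: T(2) = 3*(-8) + 2*(-33) = -90; iterating: T(2)=-90, T(3)=-286, T(4)=-1038, T(5)=-3686, T(6)=-13134, T(7)=-46774, T(8)=-166590, T(9)=-593318, T(10)=-2113134, T(11)=-7526038, T(12)=-26804382, T(13)=-95465222, T(14)=-340004430, T(15)=-1210943734, T(16)=-4312840062, T(17)=-15360407654, T(18)=-54706903086; answer -54706903086
Part II: S1 = -54706903086; m = 16; -8*(16)^4 - 9*(16)^3 - 7*(16)^2 - 4*(16)^1 + 6 = (-524288) + (-36864) + (-1792) + (-64) + (6) = -563002; answer -563002
Part III: S2 = -563002; r = 3; total draws C(11,3) = 165; favorable C(5,3) = 10; P = 2/33; answer 2/33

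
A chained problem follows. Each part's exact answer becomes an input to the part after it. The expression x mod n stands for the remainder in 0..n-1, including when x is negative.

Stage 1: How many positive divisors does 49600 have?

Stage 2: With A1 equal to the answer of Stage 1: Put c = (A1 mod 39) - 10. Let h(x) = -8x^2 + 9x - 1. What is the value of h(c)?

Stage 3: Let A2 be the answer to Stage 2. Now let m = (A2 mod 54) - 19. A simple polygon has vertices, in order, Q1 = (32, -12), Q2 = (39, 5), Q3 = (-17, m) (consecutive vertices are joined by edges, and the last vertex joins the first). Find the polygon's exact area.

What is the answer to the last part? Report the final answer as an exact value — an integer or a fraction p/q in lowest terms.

497

Stage 1: 49600 = 2^6 * 5^2 * 31; number of divisors = (6+1) * (2+1) * (1+1) = 42; answer 42
Stage 2: A1 = 42; c = -7; -8*(-7)^2 + 9*(-7)^1 - 1 = (-392) + (-63) + (-1) = -456; answer -456
Stage 3: A2 = -456; m = 11; cross terms: (32*5 - 39*-12)=628, (39*11 - -17*5)=514, (-17*-12 - 32*11)=-148; twice the area = |994| = 994; area = 497; answer 497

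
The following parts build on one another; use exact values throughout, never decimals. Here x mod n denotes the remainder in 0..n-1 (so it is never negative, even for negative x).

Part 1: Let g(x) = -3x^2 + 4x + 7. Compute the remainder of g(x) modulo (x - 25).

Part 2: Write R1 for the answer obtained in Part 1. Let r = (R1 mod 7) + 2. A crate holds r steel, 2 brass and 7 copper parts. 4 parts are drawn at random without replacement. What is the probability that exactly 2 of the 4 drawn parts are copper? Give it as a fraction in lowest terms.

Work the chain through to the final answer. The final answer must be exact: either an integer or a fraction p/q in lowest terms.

Part 1: remainder = value at the root: -3*(25)^2 + 4*(25)^1 + 7 = (-1875) + (100) + (7) = -1768; answer -1768
Part 2: R1 = -1768; r = 5; total draws C(14,4) = 1001; favorable C(7,2)*C(7,2) = 441; P = 63/143; answer 63/143

63/143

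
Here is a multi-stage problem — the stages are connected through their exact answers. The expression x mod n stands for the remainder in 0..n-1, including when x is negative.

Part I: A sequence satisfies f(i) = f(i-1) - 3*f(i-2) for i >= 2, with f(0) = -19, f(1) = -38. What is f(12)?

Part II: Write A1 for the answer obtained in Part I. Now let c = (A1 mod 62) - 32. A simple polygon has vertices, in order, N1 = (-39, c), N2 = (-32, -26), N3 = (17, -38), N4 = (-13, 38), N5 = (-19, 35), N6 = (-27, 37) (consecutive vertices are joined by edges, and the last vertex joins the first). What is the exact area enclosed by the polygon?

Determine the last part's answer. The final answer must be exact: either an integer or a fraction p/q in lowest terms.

4781/2

Part I: f(2) = 1*(-38) - 3*(-19) = 19; iterating: f(2)=19, f(3)=133, f(4)=76, f(5)=-323, f(6)=-551, f(7)=418, f(8)=2071, f(9)=817, f(10)=-5396, f(11)=-7847, f(12)=8341; answer 8341
Part II: A1 = 8341; c = 1; cross terms: (-39*-26 - -32*1)=1046, (-32*-38 - 17*-26)=1658, (17*38 - -13*-38)=152, (-13*35 - -19*38)=267, (-19*37 - -27*35)=242, (-27*1 - -39*37)=1416; twice the area = |4781| = 4781; area = 4781/2; answer 4781/2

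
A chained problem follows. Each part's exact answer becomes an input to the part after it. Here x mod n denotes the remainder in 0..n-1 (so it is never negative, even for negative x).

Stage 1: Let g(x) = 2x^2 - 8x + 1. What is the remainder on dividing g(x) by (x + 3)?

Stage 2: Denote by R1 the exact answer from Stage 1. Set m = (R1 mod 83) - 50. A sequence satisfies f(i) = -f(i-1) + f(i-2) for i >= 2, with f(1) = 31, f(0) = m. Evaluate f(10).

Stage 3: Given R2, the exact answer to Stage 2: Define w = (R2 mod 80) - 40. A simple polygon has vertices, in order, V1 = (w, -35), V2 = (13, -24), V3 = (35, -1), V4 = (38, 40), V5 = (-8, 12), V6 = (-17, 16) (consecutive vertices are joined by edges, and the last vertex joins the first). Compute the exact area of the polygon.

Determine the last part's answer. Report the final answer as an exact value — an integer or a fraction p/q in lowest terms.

3487/2

Stage 1: remainder = value at the root: 2*(-3)^2 - 8*(-3)^1 + 1 = (18) + (24) + (1) = 43; answer 43
Stage 2: R1 = 43; m = -7; f(2) = -1*(31) + 1*(-7) = -38; iterating: f(2)=-38, f(3)=69, f(4)=-107, f(5)=176, f(6)=-283, f(7)=459, f(8)=-742, f(9)=1201, f(10)=-1943; answer -1943
Stage 3: R2 = -1943; w = 17; cross terms: (17*-24 - 13*-35)=47, (13*-1 - 35*-24)=827, (35*40 - 38*-1)=1438, (38*12 - -8*40)=776, (-8*16 - -17*12)=76, (-17*-35 - 17*16)=323; twice the area = |3487| = 3487; area = 3487/2; answer 3487/2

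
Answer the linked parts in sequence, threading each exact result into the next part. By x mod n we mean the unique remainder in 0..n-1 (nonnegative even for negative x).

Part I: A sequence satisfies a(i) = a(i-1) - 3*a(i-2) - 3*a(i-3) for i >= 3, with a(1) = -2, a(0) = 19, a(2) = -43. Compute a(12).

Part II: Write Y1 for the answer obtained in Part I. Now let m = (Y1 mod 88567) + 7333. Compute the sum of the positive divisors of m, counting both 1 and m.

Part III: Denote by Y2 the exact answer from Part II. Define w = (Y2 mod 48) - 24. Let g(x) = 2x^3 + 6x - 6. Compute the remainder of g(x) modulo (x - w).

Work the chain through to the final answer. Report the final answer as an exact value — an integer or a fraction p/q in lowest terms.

-27798

Part I: a(3) = 1*(-43) - 3*(-2) - 3*(19) = -94; iterating: a(3)=-94, a(4)=41, a(5)=452, a(6)=611, a(7)=-868, a(8)=-4057, a(9)=-3286, a(10)=11489, a(11)=33518, a(12)=8909; answer 8909
Part II: Y1 = 8909; m = 16242; 16242 = 2 * 3 * 2707; sigma = (1 + 2) * (1 + 3) * (1 + 2707) = 3 * 4 * 2708 = 32496; answer 32496
Part III: Y2 = 32496; w = -24; remainder = value at the root: 2*(-24)^3 + 6*(-24)^1 - 6 = (-27648) + (-144) + (-6) = -27798; answer -27798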